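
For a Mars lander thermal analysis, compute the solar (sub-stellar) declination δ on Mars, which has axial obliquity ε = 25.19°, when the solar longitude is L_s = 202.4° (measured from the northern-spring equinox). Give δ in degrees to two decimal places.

δ = -9.33°

sin δ = sin ε · sin L_s = sin 25.19° × sin 202.4° = -0.162192.
δ = arcsin(-0.162192) = -9.33°.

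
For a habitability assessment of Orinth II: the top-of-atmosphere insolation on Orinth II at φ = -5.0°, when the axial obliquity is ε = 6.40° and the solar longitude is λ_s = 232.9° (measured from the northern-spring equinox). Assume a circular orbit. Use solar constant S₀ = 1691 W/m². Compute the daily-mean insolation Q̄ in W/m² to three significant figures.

Solar declination: sin δ = sin ε · sin λ_s = sin 6.40° × sin 232.9° = -0.08891, so δ = -5.101°.
cos H₀ = −tan(-5.0°) tan(-5.101°) = -0.0078, H₀ = 1.5786 rad.
Bracket: H₀ sin φ sin δ + cos φ cos δ sin H₀ = 1.5786×-0.08716×-0.08891 + 0.99619×0.99604×0.99997 = 0.012233 + 0.992215 = 1.004448.
Q̄ = (S₀/π) × [bracket] = (1691/π) × 1.004448 = 540.7 W/m².

Q̄ ≈ 541 W/m²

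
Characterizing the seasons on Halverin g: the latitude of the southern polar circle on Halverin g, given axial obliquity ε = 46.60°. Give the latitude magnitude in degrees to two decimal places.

The polar circle is the lowest latitude that experiences at least one full rotation of continuous darkness at the northern-summer solstice; it lies at |ϕ| = 90° − ε = 90° − 46.60° = 43.40°.

43.40°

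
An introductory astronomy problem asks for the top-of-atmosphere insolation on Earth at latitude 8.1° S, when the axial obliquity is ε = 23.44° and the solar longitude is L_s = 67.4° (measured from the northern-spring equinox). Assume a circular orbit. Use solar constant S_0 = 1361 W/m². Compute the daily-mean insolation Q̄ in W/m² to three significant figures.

Q̄ ≈ 364 W/m²

Solar declination: sin δ = sin ε · sin L_s = sin 23.44° × sin 67.4° = 0.36724, so δ = +21.546°.
cos h₀ = −tan(-8.1°) tan(+21.546°) = 0.0562, h₀ = 1.5146 rad.
Bracket: h₀ sin ϕ sin δ + cos ϕ cos δ sin h₀ = 1.5146×-0.14090×0.36724 + 0.99002×0.93013×0.99842 = -0.078372 + 0.919392 = 0.841020.
Q̄ = (S_0/π) × [bracket] = (1361/π) × 0.841020 = 364.3 W/m².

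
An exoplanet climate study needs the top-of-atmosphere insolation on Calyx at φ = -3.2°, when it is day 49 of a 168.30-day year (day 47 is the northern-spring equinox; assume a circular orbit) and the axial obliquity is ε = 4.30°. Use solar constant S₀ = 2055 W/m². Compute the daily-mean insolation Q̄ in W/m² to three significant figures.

Solar longitude: λ_s = 360° × (49 − 47)/168.30 = 4.278°.
sin δ = sin 4.30° × sin 4.278° = 0.00559, so δ = +0.320°.
cos H₀ = −tan(-3.2°) tan(+0.320°) = 0.0003, H₀ = 1.5705 rad.
Bracket: H₀ sin φ sin δ + cos φ cos δ sin H₀ = 1.5705×-0.05582×0.00559 + 0.99844×0.99998×1.00000 = -0.000490 + 0.998420 = 0.997930.
Q̄ = (S₀/π) × [bracket] = (2055/π) × 0.997930 = 652.8 W/m².

Q̄ ≈ 653 W/m²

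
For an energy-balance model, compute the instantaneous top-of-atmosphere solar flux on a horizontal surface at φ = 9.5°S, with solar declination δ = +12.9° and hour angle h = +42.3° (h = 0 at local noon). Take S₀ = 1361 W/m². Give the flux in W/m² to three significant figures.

918 W/m²

cos θ_z = sin φ sin δ + cos φ cos δ cos h = -0.036847 + 0.711076 = 0.674229.
Flux = S₀ · cos θ_z = 1361 × 0.674229 = 917.6 W/m².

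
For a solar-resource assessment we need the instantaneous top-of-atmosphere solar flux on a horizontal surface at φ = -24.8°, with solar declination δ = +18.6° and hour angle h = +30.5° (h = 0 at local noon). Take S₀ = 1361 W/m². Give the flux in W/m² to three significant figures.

cos θ_z = sin φ sin δ + cos φ cos δ cos h = -0.133788 + 0.741314 = 0.607526.
Flux = S₀ · cos θ_z = 1361 × 0.607526 = 826.8 W/m².

827 W/m²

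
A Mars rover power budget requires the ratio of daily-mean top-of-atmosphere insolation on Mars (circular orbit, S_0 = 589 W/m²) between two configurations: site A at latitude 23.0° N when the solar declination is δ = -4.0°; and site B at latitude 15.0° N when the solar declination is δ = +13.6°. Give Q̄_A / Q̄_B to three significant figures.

Q̄_A / Q̄_B ≈ 0.845

— Configuration A (ϕ=+23.0°):
cos h₀ = −tan(+23.0°) tan(-4.000°) = 0.0297, h₀ = 1.5411 rad.
Bracket: h₀ sin ϕ sin δ + cos ϕ cos δ sin h₀ = 1.5411×0.39073×-0.06976 + 0.92050×0.99756×0.99956 = -0.042006 + 0.917850 = 0.875844.
Q̄ = (S_0/π) × [bracket] = (589/π) × 0.875844 = 164.21 W/m².
— Configuration B (ϕ=+15.0°):
cos h₀ = −tan(+15.0°) tan(+13.600°) = -0.0648, h₀ = 1.6357 rad.
Bracket: h₀ sin ϕ sin δ + cos ϕ cos δ sin h₀ = 1.6357×0.25882×0.23514 + 0.96593×0.97196×0.99790 = 0.099547 + 0.936874 = 1.036421.
Q̄ = (S_0/π) × [bracket] = (589/π) × 1.036421 = 194.31 W/m².
Ratio Q̄_A / Q̄_B = 164.21 / 194.31 = 0.8451.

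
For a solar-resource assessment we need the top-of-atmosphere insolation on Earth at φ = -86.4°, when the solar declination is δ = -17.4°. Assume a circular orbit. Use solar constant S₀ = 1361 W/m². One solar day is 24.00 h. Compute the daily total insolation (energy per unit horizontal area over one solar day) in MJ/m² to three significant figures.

35.1 MJ/m²

cos H₀ = −tan(-86.4°) tan(-17.400°) = -4.9810 ≤ −1 ⇒ polar day, H₀ = π.
Bracket: H₀ sin φ sin δ + cos φ cos δ sin H₀ = 3.1416×-0.99803×-0.29904 + 0.06279×0.95424×0.00000 = 0.937613 + 0.000000 = 0.937613.
Q̄ = (S₀/π) × [bracket] = (1361/π) × 0.937613 = 406.19 W/m².
Daily total = Q̄ × 24.00 h × 3600 s/h = 406.19 × 24.00 × 3600 / 10⁶ = 35.09 MJ/m².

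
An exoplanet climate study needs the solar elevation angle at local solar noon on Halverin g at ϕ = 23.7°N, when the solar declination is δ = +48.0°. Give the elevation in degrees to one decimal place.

65.7°

At local noon the hour angle is zero, so the zenith angle equals |ϕ − δ| = |+23.7° − (+48.000°)| = 24.300°.
Elevation = 90° − 24.300° = 65.7°.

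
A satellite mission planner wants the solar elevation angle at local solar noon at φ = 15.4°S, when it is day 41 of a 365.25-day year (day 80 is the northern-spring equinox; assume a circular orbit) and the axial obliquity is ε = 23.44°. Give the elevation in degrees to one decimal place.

88.9°

Solar longitude: λ_s = 360° × (41 − 80)/365.25 = -38.439°, i.e. -38.439° + 360° = 321.561°.
sin δ = sin 23.44° × sin 321.561° = -0.24730, so δ = -14.318°.
At local noon the hour angle is zero, so the zenith angle equals |φ − δ| = |-15.4° − (-14.318°)| = 1.082°.
Elevation = 90° − 1.082° = 88.9°.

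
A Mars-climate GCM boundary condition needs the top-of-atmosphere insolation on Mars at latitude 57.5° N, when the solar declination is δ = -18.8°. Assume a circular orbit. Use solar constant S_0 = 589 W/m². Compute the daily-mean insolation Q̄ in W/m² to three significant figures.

cos h₀ = −tan(+57.5°) tan(-18.800°) = 0.5344, h₀ = 1.0070 rad.
Bracket: h₀ sin ϕ sin δ + cos ϕ cos δ sin h₀ = 1.0070×0.84339×-0.32227 + 0.53730×0.94665×0.84525 = -0.273702 + 0.429924 = 0.156222.
Q̄ = (S_0/π) × [bracket] = (589/π) × 0.156222 = 29.29 W/m².

Q̄ ≈ 29.3 W/m²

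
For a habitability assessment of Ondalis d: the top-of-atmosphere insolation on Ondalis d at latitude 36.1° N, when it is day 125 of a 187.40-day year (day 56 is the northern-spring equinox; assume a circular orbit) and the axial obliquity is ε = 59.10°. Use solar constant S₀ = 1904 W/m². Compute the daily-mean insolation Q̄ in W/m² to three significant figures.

Solar longitude: λ_s = 360° × (125 − 56)/187.40 = 132.551°.
sin δ = sin 59.10° × sin 132.551° = 0.63212, so δ = +39.207°.
cos H₀ = −tan(+36.1°) tan(+39.207°) = -0.5949, H₀ = 2.2079 rad.
Bracket: H₀ sin φ sin δ + cos φ cos δ sin H₀ = 2.2079×0.58920×0.63212 + 0.80799×0.77487×0.80382 = 0.822322 + 0.503261 = 1.325583.
Q̄ = (S₀/π) × [bracket] = (1904/π) × 1.325583 = 803.4 W/m².

Q̄ ≈ 803 W/m²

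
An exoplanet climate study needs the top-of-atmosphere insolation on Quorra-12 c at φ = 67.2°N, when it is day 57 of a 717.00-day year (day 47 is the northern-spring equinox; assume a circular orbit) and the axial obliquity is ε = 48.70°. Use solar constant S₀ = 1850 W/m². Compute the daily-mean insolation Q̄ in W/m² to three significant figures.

Q̄ ≈ 287 W/m²

Solar longitude: λ_s = 360° × (57 − 47)/717.00 = 5.021°.
sin δ = sin 48.70° × sin 5.021° = 0.06575, so δ = +3.770°.
cos H₀ = −tan(+67.2°) tan(+3.770°) = -0.1568, H₀ = 1.7282 rad.
Bracket: H₀ sin φ sin δ + cos φ cos δ sin H₀ = 1.7282×0.92186×0.06575 + 0.38752×0.99784×0.98764 = 0.104750 + 0.381904 = 0.486654.
Q̄ = (S₀/π) × [bracket] = (1850/π) × 0.486654 = 286.6 W/m².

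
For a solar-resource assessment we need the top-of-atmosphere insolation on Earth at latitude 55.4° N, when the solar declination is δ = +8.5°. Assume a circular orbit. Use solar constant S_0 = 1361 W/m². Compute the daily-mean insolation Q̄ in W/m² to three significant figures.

Q̄ ≈ 332 W/m²

cos h₀ = −tan(+55.4°) tan(+8.500°) = -0.2166, h₀ = 1.7892 rad.
Bracket: h₀ sin ϕ sin δ + cos ϕ cos δ sin h₀ = 1.7892×0.82314×0.14781 + 0.56784×0.98902×0.97625 = 0.217689 + 0.548267 = 0.765956.
Q̄ = (S_0/π) × [bracket] = (1361/π) × 0.765956 = 331.8 W/m².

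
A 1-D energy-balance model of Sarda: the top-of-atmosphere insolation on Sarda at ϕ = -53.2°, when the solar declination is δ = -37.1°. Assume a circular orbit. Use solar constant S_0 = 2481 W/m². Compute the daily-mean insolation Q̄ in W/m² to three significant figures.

Q̄ ≈ 1.20e+03 W/m²

cos h₀ = −tan(-53.2°) tan(-37.100°) = -1.0110 ≤ −1 ⇒ polar day, h₀ = π.
Bracket: h₀ sin ϕ sin δ + cos ϕ cos δ sin h₀ = 3.1416×-0.80073×-0.60321 + 0.59902×0.79758×0.00000 = 1.517419 + 0.000000 = 1.517419.
Q̄ = (S_0/π) × [bracket] = (2481/π) × 1.517419 = 1198 W/m².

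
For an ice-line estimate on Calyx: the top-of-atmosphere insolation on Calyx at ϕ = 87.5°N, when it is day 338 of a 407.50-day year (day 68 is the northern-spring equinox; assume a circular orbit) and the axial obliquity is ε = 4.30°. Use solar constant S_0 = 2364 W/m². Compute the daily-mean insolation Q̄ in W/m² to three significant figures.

Q̄ ≈ 0.00 W/m²

Solar longitude: L_s = 360° × (338 − 68)/407.50 = 238.528°.
sin δ = sin 4.30° × sin 238.528° = -0.06395, so δ = -3.666°.
cos h₀ = −tan(+87.5°) tan(-3.666°) = 1.4677 ≥ 1 ⇒ polar night, h₀ = 0 and Q̄ = 0.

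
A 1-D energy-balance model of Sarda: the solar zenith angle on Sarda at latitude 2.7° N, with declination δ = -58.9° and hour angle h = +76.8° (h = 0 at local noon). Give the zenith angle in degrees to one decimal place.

θ_z = 85.6°

cos θ_z = sin ϕ sin δ + cos ϕ cos δ cos h = -0.040336 + 0.117820 = 0.077484.
θ_z = arccos(0.077484) = 85.6°.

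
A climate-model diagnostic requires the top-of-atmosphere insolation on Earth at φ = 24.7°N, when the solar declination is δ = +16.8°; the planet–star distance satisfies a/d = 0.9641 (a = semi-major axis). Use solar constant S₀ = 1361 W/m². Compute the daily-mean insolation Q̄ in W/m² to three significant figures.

cos H₀ = −tan(+24.7°) tan(+16.800°) = -0.1389, H₀ = 1.7101 rad.
Bracket: H₀ sin φ sin δ + cos φ cos δ sin H₀ = 1.7101×0.41787×0.28903 + 0.90851×0.95732×0.99031 = 0.206541 + 0.861307 = 1.067848.
Inverse-square distance factor (a/d)² = 0.9641² = 0.929489.
Q̄ = (S₀/π) × 0.929489 × [bracket] = (1361/π) × 0.929489 × 1.067848 = 430.0 W/m².

Q̄ ≈ 430 W/m²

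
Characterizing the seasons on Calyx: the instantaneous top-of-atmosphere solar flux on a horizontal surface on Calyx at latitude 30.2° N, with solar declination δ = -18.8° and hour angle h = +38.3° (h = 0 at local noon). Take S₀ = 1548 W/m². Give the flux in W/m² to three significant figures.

743 W/m²

cos θ_z = sin φ sin δ + cos φ cos δ cos h = -0.162106 + 0.642077 = 0.479971.
Flux = S₀ · cos θ_z = 1548 × 0.479971 = 743.0 W/m².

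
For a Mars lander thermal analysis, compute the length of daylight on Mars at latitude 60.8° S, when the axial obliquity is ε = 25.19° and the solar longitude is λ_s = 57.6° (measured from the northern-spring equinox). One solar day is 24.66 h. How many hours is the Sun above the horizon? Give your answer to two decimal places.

Solar declination: sin δ = sin ε · sin λ_s = sin 25.19° × sin 57.6° = 0.35936, so δ = +21.061°.
cos H₀ = −tan φ · tan δ = −tan(-60.8°) × tan(+21.061°) = 0.6890, so H₀ = 0.8106 rad = 46.45°.
Daylight = 2H₀/(2π) × 24.66 h = (0.8106/π) × 24.66 = 6.36 h.

6.36 h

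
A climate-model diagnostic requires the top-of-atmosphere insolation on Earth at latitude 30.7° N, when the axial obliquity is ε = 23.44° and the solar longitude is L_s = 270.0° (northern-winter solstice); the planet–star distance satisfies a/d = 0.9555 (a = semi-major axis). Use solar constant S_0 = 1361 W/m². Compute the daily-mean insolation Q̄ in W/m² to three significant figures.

Solar declination: sin δ = sin ε · sin L_s = sin 23.44° × sin 270.0° = -0.39779, so δ = -23.440°.
cos h₀ = −tan(+30.7°) tan(-23.440°) = 0.2574, h₀ = 1.3104 rad.
Bracket: h₀ sin ϕ sin δ + cos ϕ cos δ sin h₀ = 1.3104×0.51054×-0.39779 + 0.85985×0.91748×0.96630 = -0.266126 + 0.762309 = 0.496183.
Inverse-square distance factor (a/d)² = 0.9555² = 0.912980.
Q̄ = (S_0/π) × 0.912980 × [bracket] = (1361/π) × 0.912980 × 0.496183 = 196.3 W/m².

Q̄ ≈ 196 W/m²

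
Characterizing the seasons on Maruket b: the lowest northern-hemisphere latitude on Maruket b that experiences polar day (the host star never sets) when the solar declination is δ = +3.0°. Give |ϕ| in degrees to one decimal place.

|ϕ| = 87.0°

Polar day requires cos h₀ = −tan ϕ tan δ ≤ −1, i.e. tan ϕ tan δ ≥ 1.
The boundary is |tan ϕ| · |tan δ| = 1, so |ϕ| = 90° − |δ| = 90° − 3.0° = 87.0° in the northern hemisphere.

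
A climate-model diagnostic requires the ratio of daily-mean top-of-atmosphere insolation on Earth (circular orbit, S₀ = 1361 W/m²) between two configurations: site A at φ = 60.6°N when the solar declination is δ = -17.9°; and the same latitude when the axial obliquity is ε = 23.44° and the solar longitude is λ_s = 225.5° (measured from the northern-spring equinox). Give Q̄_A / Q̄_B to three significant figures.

— Configuration A (φ=+60.6°):
cos H₀ = −tan(+60.6°) tan(-17.900°) = 0.5732, H₀ = 0.9604 rad.
Bracket: H₀ sin φ sin δ + cos φ cos δ sin H₀ = 0.9604×0.87121×-0.30736 + 0.49090×0.95159×0.81940 = -0.257171 + 0.382771 = 0.125600.
Q̄ = (S₀/π) × [bracket] = (1361/π) × 0.125600 = 54.412 W/m².
— Configuration B (φ=+60.6°):
Solar declination: sin δ = sin ε · sin λ_s = sin 23.44° × sin 225.5° = -0.28372, so δ = -16.483°.
cos H₀ = −tan(+60.6°) tan(-16.483°) = 0.5251, H₀ = 1.0180 rad.
Bracket: H₀ sin φ sin δ + cos φ cos δ sin H₀ = 1.0180×0.87121×-0.28372 + 0.49090×0.95891×0.85104 = -0.251629 + 0.400609 = 0.148980.
Q̄ = (S₀/π) × [bracket] = (1361/π) × 0.148980 = 64.541 W/m².
Ratio Q̄_A / Q̄_B = 54.412 / 64.541 = 0.8431.

Q̄_A / Q̄_B ≈ 0.843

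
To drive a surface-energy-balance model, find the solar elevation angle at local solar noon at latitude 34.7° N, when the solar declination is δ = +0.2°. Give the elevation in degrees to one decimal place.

55.5°

At local noon the hour angle is zero, so the zenith angle equals |φ − δ| = |+34.7° − (+0.200°)| = 34.500°.
Elevation = 90° − 34.500° = 55.5°.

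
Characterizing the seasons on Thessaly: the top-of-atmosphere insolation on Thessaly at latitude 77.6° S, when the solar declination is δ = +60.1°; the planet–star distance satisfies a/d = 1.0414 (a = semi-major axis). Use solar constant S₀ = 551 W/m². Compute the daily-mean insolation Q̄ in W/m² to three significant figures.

Q̄ ≈ 0.00 W/m²

cos H₀ = −tan(-77.6°) tan(+60.100°) = 7.9097 ≥ 1 ⇒ polar night, H₀ = 0 and Q̄ = 0.
Inverse-square distance factor (a/d)² = 1.0414² = 1.084514.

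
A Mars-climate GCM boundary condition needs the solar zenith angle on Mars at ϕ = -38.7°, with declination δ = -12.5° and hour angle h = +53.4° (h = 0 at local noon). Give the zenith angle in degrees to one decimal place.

cos θ_z = sin ϕ sin δ + cos ϕ cos δ cos h = 0.135327 + 0.454282 = 0.589609.
θ_z = arccos(0.589609) = 53.9°.

θ_z = 53.9°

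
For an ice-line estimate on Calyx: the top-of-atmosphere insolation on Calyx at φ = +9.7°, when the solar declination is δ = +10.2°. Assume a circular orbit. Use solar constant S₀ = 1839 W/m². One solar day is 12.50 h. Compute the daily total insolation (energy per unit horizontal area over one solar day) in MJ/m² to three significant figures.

26.8 MJ/m²

cos H₀ = −tan(+9.7°) tan(+10.200°) = -0.0308, H₀ = 1.6016 rad.
Bracket: H₀ sin φ sin δ + cos φ cos δ sin H₀ = 1.6016×0.16849×0.17708 + 0.98570×0.98420×0.99953 = 0.047786 + 0.969670 = 1.017456.
Q̄ = (S₀/π) × [bracket] = (1839/π) × 1.017456 = 595.59 W/m².
Daily total = Q̄ × 12.50 h × 3600 s/h = 595.59 × 12.50 × 3600 / 10⁶ = 26.80 MJ/m².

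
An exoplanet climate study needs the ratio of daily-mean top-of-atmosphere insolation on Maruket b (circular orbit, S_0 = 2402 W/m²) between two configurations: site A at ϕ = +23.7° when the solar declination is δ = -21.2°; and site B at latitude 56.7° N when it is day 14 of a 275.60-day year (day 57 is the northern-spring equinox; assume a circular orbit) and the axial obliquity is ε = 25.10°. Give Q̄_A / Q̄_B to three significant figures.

Q̄_A / Q̄_B ≈ 4.62

— Configuration A (ϕ=+23.7°):
cos h₀ = −tan(+23.7°) tan(-21.200°) = 0.1703, h₀ = 1.3997 rad.
Bracket: h₀ sin ϕ sin δ + cos ϕ cos δ sin h₀ = 1.3997×0.40195×-0.36162 + 0.91566×0.93232×0.98540 = -0.203451 + 0.841224 = 0.637773.
Q̄ = (S_0/π) × [bracket] = (2402/π) × 0.637773 = 487.63 W/m².
— Configuration B (ϕ=+56.7°):
Solar longitude: L_s = 360° × (14 − 57)/275.60 = -56.168°, i.e. -56.168° + 360° = 303.832°.
sin δ = sin 25.10° × sin 303.832° = -0.35237, so δ = -20.633°.
cos h₀ = −tan(+56.7°) tan(-20.633°) = 0.5732, h₀ = 0.9604 rad.
Bracket: h₀ sin ϕ sin δ + cos ϕ cos δ sin h₀ = 0.9604×0.83581×-0.35237 + 0.54902×0.93586×0.81941 = -0.282852 + 0.421018 = 0.138166.
Q̄ = (S_0/π) × [bracket] = (2402/π) × 0.138166 = 105.64 W/m².
Ratio Q̄_A / Q̄_B = 487.63 / 105.64 = 4.616.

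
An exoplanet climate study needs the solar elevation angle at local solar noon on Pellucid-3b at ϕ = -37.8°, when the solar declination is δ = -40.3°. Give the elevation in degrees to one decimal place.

87.5°

At local noon the hour angle is zero, so the zenith angle equals |ϕ − δ| = |-37.8° − (-40.300°)| = 2.500°.
Elevation = 90° − 2.500° = 87.5°.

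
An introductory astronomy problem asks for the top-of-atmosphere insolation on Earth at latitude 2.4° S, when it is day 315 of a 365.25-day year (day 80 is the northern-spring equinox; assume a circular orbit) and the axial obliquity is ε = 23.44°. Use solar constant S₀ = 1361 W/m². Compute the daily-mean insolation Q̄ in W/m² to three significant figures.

Solar longitude: λ_s = 360° × (315 − 80)/365.25 = 231.622°.
sin δ = sin 23.44° × sin 231.622° = -0.31184, so δ = -18.170°.
cos H₀ = −tan(-2.4°) tan(-18.170°) = -0.0138, H₀ = 1.5846 rad.
Bracket: H₀ sin φ sin δ + cos φ cos δ sin H₀ = 1.5846×-0.04188×-0.31184 + 0.99912×0.95013×0.99991 = 0.020695 + 0.949208 = 0.969903.
Q̄ = (S₀/π) × [bracket] = (1361/π) × 0.969903 = 420.2 W/m².

Q̄ ≈ 420 W/m²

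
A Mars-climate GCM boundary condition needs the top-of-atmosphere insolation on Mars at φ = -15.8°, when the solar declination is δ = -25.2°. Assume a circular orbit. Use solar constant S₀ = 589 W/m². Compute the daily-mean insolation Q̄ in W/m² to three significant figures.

Q̄ ≈ 199 W/m²

cos H₀ = −tan(-15.8°) tan(-25.200°) = -0.1332, H₀ = 1.7043 rad.
Bracket: H₀ sin φ sin δ + cos φ cos δ sin H₀ = 1.7043×-0.27228×-0.42578 + 0.96222×0.90483×0.99110 = 0.197582 + 0.862897 = 1.060479.
Q̄ = (S₀/π) × [bracket] = (589/π) × 1.060479 = 198.8 W/m².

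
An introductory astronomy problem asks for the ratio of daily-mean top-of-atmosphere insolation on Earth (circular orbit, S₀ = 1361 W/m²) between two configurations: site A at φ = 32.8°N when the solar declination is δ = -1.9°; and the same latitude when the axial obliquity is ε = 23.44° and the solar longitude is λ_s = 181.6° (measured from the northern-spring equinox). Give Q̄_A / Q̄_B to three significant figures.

Q̄_A / Q̄_B ≈ 0.977

— Configuration A (φ=+32.8°):
cos H₀ = −tan(+32.8°) tan(-1.900°) = 0.0214, H₀ = 1.5494 rad.
Bracket: H₀ sin φ sin δ + cos φ cos δ sin H₀ = 1.5494×0.54171×-0.03316 + 0.84057×0.99945×0.99977 = -0.027832 + 0.839914 = 0.812082.
Q̄ = (S₀/π) × [bracket] = (1361/π) × 0.812082 = 351.81 W/m².
— Configuration B (φ=+32.8°):
Solar declination: sin δ = sin ε · sin λ_s = sin 23.44° × sin 181.6° = -0.01111, so δ = -0.636°.
cos H₀ = −tan(+32.8°) tan(-0.636°) = 0.0072, H₀ = 1.5636 rad.
Bracket: H₀ sin φ sin δ + cos φ cos δ sin H₀ = 1.5636×0.54171×-0.01111 + 0.84057×0.99994×0.99997 = -0.009410 + 0.840494 = 0.831084.
Q̄ = (S₀/π) × [bracket] = (1361/π) × 0.831084 = 360.04 W/m².
Ratio Q̄_A / Q̄_B = 351.81 / 360.04 = 0.9771.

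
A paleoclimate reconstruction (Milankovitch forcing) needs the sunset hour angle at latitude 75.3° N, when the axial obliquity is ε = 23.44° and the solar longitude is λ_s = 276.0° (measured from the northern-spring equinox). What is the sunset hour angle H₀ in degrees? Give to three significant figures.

H₀ = 0.00°

Solar declination: sin δ = sin ε · sin λ_s = sin 23.44° × sin 276.0° = -0.39561, so δ = -23.304°.
cos H₀ = −tan φ · tan δ = 1.6419 ≥ 1, so the Sun never rises (polar night) and H₀ = 0.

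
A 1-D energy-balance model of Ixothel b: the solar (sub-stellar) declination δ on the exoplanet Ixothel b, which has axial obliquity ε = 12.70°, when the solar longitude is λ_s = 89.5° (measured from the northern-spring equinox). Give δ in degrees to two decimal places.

δ = +12.70°

sin δ = sin ε · sin λ_s = sin 12.70° × sin 89.5° = 0.219838.
δ = arcsin(0.219838) = +12.70°.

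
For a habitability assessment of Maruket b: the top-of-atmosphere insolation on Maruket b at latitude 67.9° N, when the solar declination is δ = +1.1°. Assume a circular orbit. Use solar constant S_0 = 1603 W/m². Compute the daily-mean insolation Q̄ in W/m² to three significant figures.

cos h₀ = −tan(+67.9°) tan(+1.100°) = -0.0473, h₀ = 1.6181 rad.
Bracket: h₀ sin ϕ sin δ + cos ϕ cos δ sin h₀ = 1.6181×0.92653×0.01920 + 0.37622×0.99982×0.99888 = 0.028785 + 0.375731 = 0.404516.
Q̄ = (S_0/π) × [bracket] = (1603/π) × 0.404516 = 206.4 W/m².

Q̄ ≈ 206 W/m²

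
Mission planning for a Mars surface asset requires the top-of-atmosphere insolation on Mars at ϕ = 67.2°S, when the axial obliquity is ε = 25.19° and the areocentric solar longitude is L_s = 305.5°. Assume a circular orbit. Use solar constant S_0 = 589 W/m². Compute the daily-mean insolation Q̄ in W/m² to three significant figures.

sin δ = sin 25.19° × sin 305.5° = -0.34650, so δ = -20.274°.
cos h₀ = −tan(-67.2°) tan(-20.274°) = -0.8787, h₀ = 2.6440 rad.
Bracket: h₀ sin ϕ sin δ + cos ϕ cos δ sin h₀ = 2.6440×-0.92186×-0.34650 + 0.38752×0.93805×0.47730 = 0.844558 + 0.173505 = 1.018063.
Q̄ = (S_0/π) × [bracket] = (589/π) × 1.018063 = 190.9 W/m².

Q̄ ≈ 191 W/m²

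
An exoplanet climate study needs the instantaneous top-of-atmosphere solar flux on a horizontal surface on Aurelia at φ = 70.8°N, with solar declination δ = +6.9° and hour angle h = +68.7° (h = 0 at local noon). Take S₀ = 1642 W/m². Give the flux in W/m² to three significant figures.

cos θ_z = sin φ sin δ + cos φ cos δ cos h = 0.113454 + 0.118596 = 0.232050.
Flux = S₀ · cos θ_z = 1642 × 0.232050 = 381.0 W/m².

381 W/m²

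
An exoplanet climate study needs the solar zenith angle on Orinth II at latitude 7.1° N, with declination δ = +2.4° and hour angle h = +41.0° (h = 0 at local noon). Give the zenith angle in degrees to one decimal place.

cos θ_z = sin φ sin δ + cos φ cos δ cos h = 0.005176 + 0.748265 = 0.753441.
θ_z = arccos(0.753441) = 41.1°.

θ_z = 41.1°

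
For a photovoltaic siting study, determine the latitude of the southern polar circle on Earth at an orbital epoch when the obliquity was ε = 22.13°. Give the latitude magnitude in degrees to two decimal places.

The polar circle is the lowest latitude that experiences at least one full rotation of continuous darkness at the northern-summer solstice; it lies at |ϕ| = 90° − ε = 90° − 22.13° = 67.87°.

67.87°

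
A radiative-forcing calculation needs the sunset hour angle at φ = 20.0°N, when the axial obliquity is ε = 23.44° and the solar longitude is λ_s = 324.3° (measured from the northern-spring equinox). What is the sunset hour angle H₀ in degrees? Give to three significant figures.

Solar declination: sin δ = sin ε · sin λ_s = sin 23.44° × sin 324.3° = -0.23213, so δ = -13.422°.
cos H₀ = −tan φ · tan δ = −tan(+20.0°) × tan(-13.422°) = 0.0869, so H₀ = 1.4838 rad = 85.02°.

H₀ = 85.0°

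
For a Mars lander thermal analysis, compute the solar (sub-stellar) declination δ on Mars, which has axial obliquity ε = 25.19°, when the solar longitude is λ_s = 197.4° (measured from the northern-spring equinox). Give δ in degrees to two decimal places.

sin δ = sin ε · sin λ_s = sin 25.19° × sin 197.4° = -0.127278.
δ = arcsin(-0.127278) = -7.31°.

δ = -7.31°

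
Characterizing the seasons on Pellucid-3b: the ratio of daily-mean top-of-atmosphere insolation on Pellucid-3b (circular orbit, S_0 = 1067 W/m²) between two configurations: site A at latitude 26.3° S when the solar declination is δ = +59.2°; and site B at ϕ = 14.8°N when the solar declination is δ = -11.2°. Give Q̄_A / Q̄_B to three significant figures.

Q̄_A / Q̄_B ≈ 0.0354

— Configuration A (ϕ=-26.3°):
cos h₀ = −tan(-26.3°) tan(+59.200°) = 0.8291, h₀ = 0.5933 rad.
Bracket: h₀ sin ϕ sin δ + cos ϕ cos δ sin h₀ = 0.5933×-0.44307×0.85896 + 0.89649×0.51204×0.55913 = -0.225798 + 0.256662 = 0.030864.
Q̄ = (S_0/π) × [bracket] = (1067/π) × 0.030864 = 10.483 W/m².
— Configuration B (ϕ=+14.8°):
cos h₀ = −tan(+14.8°) tan(-11.200°) = 0.0523, h₀ = 1.5185 rad.
Bracket: h₀ sin ϕ sin δ + cos ϕ cos δ sin h₀ = 1.5185×0.25545×-0.19423 + 0.96682×0.98096×0.99863 = -0.075342 + 0.947112 = 0.871770.
Q̄ = (S_0/π) × [bracket] = (1067/π) × 0.871770 = 296.09 W/m².
Ratio Q̄_A / Q̄_B = 10.483 / 296.09 = 0.03540.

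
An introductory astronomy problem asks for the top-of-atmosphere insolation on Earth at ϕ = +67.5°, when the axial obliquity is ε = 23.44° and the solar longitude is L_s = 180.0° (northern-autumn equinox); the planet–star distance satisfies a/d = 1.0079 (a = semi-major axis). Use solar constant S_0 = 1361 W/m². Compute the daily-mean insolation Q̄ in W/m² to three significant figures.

Solar declination: sin δ = sin ε · sin L_s = sin 23.44° × sin 180.0° = 0.00000, so δ = +0.000°.
cos h₀ = −tan(+67.5°) tan(+0.000°) = -0.0000, h₀ = 1.5708 rad.
Bracket: h₀ sin ϕ sin δ + cos ϕ cos δ sin h₀ = 1.5708×0.92388×0.00000 + 0.38268×1.00000×1.00000 = 0.000000 + 0.382680 = 0.382680.
Inverse-square distance factor (a/d)² = 1.0079² = 1.015862.
Q̄ = (S_0/π) × 1.015862 × [bracket] = (1361/π) × 1.015862 × 0.382680 = 168.4 W/m².

Q̄ ≈ 168 W/m²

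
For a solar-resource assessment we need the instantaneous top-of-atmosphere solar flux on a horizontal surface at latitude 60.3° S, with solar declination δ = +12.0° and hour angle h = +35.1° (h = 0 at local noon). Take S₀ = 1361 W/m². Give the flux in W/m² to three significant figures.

294 W/m²

cos θ_z = sin φ sin δ + cos φ cos δ cos h = -0.180599 + 0.396501 = 0.215902.
Flux = S₀ · cos θ_z = 1361 × 0.215902 = 293.8 W/m².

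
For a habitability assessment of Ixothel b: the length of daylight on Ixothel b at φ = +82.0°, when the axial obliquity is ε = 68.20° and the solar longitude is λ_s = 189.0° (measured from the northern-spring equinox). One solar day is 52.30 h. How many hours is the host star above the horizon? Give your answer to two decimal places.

0.00 h

Solar declination: sin δ = sin ε · sin λ_s = sin 68.20° × sin 189.0° = -0.14525, so δ = -8.352°.
cos H₀ = −tan φ · tan δ = 1.0446 ≥ 1, so the host star never rises (polar night) and H₀ = 0.
Daylight = 2H₀/(2π) × 52.30 h = (0.0000/π) × 52.30 = 0.00 h.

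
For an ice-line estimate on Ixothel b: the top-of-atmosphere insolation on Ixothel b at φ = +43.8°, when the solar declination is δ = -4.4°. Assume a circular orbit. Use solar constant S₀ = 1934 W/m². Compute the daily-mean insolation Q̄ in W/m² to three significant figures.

Q̄ ≈ 393 W/m²

cos H₀ = −tan(+43.8°) tan(-4.400°) = 0.0738, H₀ = 1.4969 rad.
Bracket: H₀ sin φ sin δ + cos φ cos δ sin H₀ = 1.4969×0.69214×-0.07672 + 0.72176×0.99705×0.99727 = -0.079487 + 0.717666 = 0.638179.
Q̄ = (S₀/π) × [bracket] = (1934/π) × 0.638179 = 392.9 W/m².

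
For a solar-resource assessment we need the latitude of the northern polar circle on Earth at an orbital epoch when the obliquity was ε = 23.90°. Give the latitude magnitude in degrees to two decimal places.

66.10°

The polar circle is the lowest latitude that experiences at least one full rotation of continuous daylight at the northern-summer solstice; it lies at |ϕ| = 90° − ε = 90° − 23.90° = 66.10°.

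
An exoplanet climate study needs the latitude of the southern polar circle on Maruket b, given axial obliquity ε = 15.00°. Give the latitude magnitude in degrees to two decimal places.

75.00°

The polar circle is the lowest latitude that experiences at least one full rotation of continuous darkness at the northern-summer solstice; it lies at |ϕ| = 90° − ε = 90° − 15.00° = 75.00°.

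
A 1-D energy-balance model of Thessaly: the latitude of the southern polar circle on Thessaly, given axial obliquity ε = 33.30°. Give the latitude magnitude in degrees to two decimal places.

The polar circle is the lowest latitude that experiences at least one full rotation of continuous darkness at the northern-summer solstice; it lies at |ϕ| = 90° − ε = 90° − 33.30° = 56.70°.

56.70°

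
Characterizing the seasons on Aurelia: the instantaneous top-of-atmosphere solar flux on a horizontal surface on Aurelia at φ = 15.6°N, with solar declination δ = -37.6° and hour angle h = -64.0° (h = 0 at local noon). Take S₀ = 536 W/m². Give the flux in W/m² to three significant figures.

91.4 W/m²

cos θ_z = sin φ sin δ + cos φ cos δ cos h = -0.164080 + 0.334523 = 0.170443.
Flux = S₀ · cos θ_z = 536 × 0.170443 = 91.36 W/m².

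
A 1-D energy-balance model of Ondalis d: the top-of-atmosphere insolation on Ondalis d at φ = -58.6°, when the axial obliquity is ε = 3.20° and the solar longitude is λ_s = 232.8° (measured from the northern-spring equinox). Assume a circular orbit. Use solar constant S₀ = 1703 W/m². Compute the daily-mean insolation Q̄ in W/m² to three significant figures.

Q̄ ≈ 315 W/m²

Solar declination: sin δ = sin ε · sin λ_s = sin 3.20° × sin 232.8° = -0.04446, so δ = -2.548°.
cos H₀ = −tan(-58.6°) tan(-2.548°) = -0.0729, H₀ = 1.6438 rad.
Bracket: H₀ sin φ sin δ + cos φ cos δ sin H₀ = 1.6438×-0.85355×-0.04446 + 0.52101×0.99901×0.99734 = 0.062380 + 0.519110 = 0.581490.
Q̄ = (S₀/π) × [bracket] = (1703/π) × 0.581490 = 315.2 W/m².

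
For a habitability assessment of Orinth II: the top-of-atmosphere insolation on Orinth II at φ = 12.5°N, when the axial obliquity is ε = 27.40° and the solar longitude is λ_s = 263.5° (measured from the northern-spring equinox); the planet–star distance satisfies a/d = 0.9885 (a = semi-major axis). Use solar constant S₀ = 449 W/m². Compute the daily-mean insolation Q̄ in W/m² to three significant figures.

Solar declination: sin δ = sin ε · sin λ_s = sin 27.40° × sin 263.5° = -0.45724, so δ = -27.209°.
cos H₀ = −tan(+12.5°) tan(-27.209°) = 0.1140, H₀ = 1.4566 rad.
Bracket: H₀ sin φ sin δ + cos φ cos δ sin H₀ = 1.4566×0.21644×-0.45724 + 0.97630×0.88934×0.99348 = -0.144152 + 0.862602 = 0.718450.
Inverse-square distance factor (a/d)² = 0.9885² = 0.977132.
Q̄ = (S₀/π) × 0.977132 × [bracket] = (449/π) × 0.977132 × 0.718450 = 100.3 W/m².

Q̄ ≈ 100 W/m²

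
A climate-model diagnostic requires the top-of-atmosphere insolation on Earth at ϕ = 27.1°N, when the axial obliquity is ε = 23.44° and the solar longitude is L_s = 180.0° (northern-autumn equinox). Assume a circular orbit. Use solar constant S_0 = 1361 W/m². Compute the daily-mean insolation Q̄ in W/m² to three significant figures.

Solar declination: sin δ = sin ε · sin L_s = sin 23.44° × sin 180.0° = 0.00000, so δ = +0.000°.
cos h₀ = −tan(+27.1°) tan(+0.000°) = -0.0000, h₀ = 1.5708 rad.
Bracket: h₀ sin ϕ sin δ + cos ϕ cos δ sin h₀ = 1.5708×0.45554×0.00000 + 0.89021×1.00000×1.00000 = 0.000000 + 0.890210 = 0.890210.
Q̄ = (S_0/π) × [bracket] = (1361/π) × 0.890210 = 385.7 W/m².

Q̄ ≈ 386 W/m²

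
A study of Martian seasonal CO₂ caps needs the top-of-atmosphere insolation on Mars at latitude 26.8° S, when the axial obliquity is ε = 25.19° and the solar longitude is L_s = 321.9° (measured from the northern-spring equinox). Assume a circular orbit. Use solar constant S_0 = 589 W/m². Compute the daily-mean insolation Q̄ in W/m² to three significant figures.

Q̄ ≈ 198 W/m²

Solar declination: sin δ = sin ε · sin L_s = sin 25.19° × sin 321.9° = -0.26262, so δ = -15.226°.
cos h₀ = −tan(-26.8°) tan(-15.226°) = -0.1375, h₀ = 1.7087 rad.
Bracket: h₀ sin ϕ sin δ + cos ϕ cos δ sin h₀ = 1.7087×-0.45088×-0.26262 + 0.89259×0.96490×0.99050 = 0.202327 + 0.853078 = 1.055405.
Q̄ = (S_0/π) × [bracket] = (589/π) × 1.055405 = 197.9 W/m².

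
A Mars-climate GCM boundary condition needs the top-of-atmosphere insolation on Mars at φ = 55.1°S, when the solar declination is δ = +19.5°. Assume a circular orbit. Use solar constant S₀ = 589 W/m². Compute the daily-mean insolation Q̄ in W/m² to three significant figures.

cos H₀ = −tan(-55.1°) tan(+19.500°) = 0.5076, H₀ = 1.0384 rad.
Bracket: H₀ sin φ sin δ + cos φ cos δ sin H₀ = 1.0384×-0.82015×0.33381 + 0.57215×0.94264×0.86158 = -0.284287 + 0.464677 = 0.180390.
Q̄ = (S₀/π) × [bracket] = (589/π) × 0.180390 = 33.82 W/m².

Q̄ ≈ 33.8 W/m²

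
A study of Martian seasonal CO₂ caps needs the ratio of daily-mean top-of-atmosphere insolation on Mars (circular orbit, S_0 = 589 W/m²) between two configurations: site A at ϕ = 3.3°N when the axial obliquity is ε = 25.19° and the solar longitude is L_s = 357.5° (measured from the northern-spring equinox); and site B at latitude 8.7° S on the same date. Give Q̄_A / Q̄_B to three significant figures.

— Configuration A (ϕ=+3.3°):
Solar declination: sin δ = sin ε · sin L_s = sin 25.19° × sin 357.5° = -0.01857, so δ = -1.064°.
cos h₀ = −tan(+3.3°) tan(-1.064°) = 0.0011, h₀ = 1.5697 rad.
Bracket: h₀ sin ϕ sin δ + cos ϕ cos δ sin h₀ = 1.5697×0.05756×-0.01857 + 0.99834×0.99983×1.00000 = -0.001678 + 0.998170 = 0.996492.
Q̄ = (S_0/π) × [bracket] = (589/π) × 0.996492 = 186.83 W/m².
— Configuration B (ϕ=-8.7°):
cos h₀ = −tan(-8.7°) tan(-1.064°) = -0.0028, h₀ = 1.5736 rad.
Bracket: h₀ sin ϕ sin δ + cos ϕ cos δ sin h₀ = 1.5736×-0.15126×-0.01857 + 0.98849×0.99983×1.00000 = 0.004420 + 0.988322 = 0.992742.
Q̄ = (S_0/π) × [bracket] = (589/π) × 0.992742 = 186.12 W/m².
Ratio Q̄_A / Q̄_B = 186.83 / 186.12 = 1.004.

Q̄_A / Q̄_B ≈ 1.00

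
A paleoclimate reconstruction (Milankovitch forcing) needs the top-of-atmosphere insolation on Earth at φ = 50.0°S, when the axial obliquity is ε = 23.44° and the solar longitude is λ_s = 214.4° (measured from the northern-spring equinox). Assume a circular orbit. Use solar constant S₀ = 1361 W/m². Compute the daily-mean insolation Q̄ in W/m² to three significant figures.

Q̄ ≈ 399 W/m²

Solar declination: sin δ = sin ε · sin λ_s = sin 23.44° × sin 214.4° = -0.22474, so δ = -12.987°.
cos H₀ = −tan(-50.0°) tan(-12.987°) = -0.2749, H₀ = 1.8492 rad.
Bracket: H₀ sin φ sin δ + cos φ cos δ sin H₀ = 1.8492×-0.76604×-0.22474 + 0.64279×0.97442×0.96148 = 0.318358 + 0.602221 = 0.920579.
Q̄ = (S₀/π) × [bracket] = (1361/π) × 0.920579 = 398.8 W/m².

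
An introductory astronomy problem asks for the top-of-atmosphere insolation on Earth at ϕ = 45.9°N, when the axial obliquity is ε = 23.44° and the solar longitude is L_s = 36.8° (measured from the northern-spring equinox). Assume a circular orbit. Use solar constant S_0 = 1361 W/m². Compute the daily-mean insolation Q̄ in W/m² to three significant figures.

Solar declination: sin δ = sin ε · sin L_s = sin 23.44° × sin 36.8° = 0.23828, so δ = +13.785°.
cos h₀ = −tan(+45.9°) tan(+13.785°) = -0.2532, h₀ = 1.8268 rad.
Bracket: h₀ sin ϕ sin δ + cos ϕ cos δ sin h₀ = 1.8268×0.71813×0.23828 + 0.69591×0.97120×0.96742 = 0.312595 + 0.653848 = 0.966443.
Q̄ = (S_0/π) × [bracket] = (1361/π) × 0.966443 = 418.7 W/m².

Q̄ ≈ 419 W/m²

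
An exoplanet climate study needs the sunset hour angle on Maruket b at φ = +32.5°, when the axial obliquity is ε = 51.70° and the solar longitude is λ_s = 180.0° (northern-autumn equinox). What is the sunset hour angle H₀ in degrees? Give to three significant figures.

Solar declination: sin δ = sin ε · sin λ_s = sin 51.70° × sin 180.0° = 0.00000, so δ = +0.000°.
cos H₀ = −tan φ · tan δ = −tan(+32.5°) × tan(+0.000°) = -0.0000, so H₀ = 1.5708 rad = 90.00°.

H₀ = 90.0°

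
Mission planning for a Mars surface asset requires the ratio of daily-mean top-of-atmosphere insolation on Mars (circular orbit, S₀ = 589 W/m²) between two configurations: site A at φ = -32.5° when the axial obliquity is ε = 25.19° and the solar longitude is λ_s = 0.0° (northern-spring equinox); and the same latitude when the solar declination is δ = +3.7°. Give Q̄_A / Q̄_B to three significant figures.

— Configuration A (φ=-32.5°):
Solar declination: sin δ = sin ε · sin λ_s = sin 25.19° × sin 0.0° = 0.00000, so δ = +0.000°.
cos H₀ = −tan(-32.5°) tan(+0.000°) = 0.0000, H₀ = 1.5708 rad.
Bracket: H₀ sin φ sin δ + cos φ cos δ sin H₀ = 1.5708×-0.53730×0.00000 + 0.84339×1.00000×1.00000 = -0.000000 + 0.843390 = 0.843390.
Q̄ = (S₀/π) × [bracket] = (589/π) × 0.843390 = 158.12 W/m².
— Configuration B (φ=-32.5°):
cos H₀ = −tan(-32.5°) tan(+3.700°) = 0.0412, H₀ = 1.5296 rad.
Bracket: H₀ sin φ sin δ + cos φ cos δ sin H₀ = 1.5296×-0.53730×0.06453 + 0.84339×0.99792×0.99915 = -0.053034 + 0.840920 = 0.787886.
Q̄ = (S₀/π) × [bracket] = (589/π) × 0.787886 = 147.72 W/m².
Ratio Q̄_A / Q̄_B = 158.12 / 147.72 = 1.070.

Q̄_A / Q̄_B ≈ 1.07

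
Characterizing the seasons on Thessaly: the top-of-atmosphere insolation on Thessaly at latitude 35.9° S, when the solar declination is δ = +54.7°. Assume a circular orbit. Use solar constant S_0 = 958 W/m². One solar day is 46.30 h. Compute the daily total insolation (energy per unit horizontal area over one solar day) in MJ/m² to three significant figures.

0.00 MJ/m²

cos h₀ = −tan(-35.9°) tan(+54.700°) = 1.0224 ≥ 1 ⇒ polar night, h₀ = 0 and Q̄ = 0.
Daily total = Q̄ × 46.30 h × 3600 s/h = 0.00 MJ/m².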